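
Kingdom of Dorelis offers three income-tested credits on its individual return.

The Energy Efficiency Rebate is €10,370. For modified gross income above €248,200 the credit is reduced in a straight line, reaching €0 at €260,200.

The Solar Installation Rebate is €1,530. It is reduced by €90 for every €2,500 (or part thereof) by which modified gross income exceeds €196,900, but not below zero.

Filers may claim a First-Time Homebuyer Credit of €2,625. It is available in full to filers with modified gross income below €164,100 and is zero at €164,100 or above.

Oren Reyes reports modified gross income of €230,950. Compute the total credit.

Energy Efficiency Rebate: €230,950 is at or below the €248,200 threshold, so the full €10,370 applies.
Solar Installation Rebate: income exceeds €196,900 by €34,050, which is 14 full-or-partial €2,500 increments; reduction = 14 × €90 = €1,260, leaving €270.
First-Time Homebuyer Credit: €230,950 meets or exceeds the €164,100 cutoff, so the credit is €0.
Total: €10,370 + €270 + €0 = €10,640.

€10,640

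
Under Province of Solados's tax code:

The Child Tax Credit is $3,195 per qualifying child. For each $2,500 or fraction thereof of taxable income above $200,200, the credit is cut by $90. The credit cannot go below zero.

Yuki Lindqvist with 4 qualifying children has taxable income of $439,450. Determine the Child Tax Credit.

$4,140

Child Tax Credit: base = 4 × $3,195 = $12,780. income exceeds $200,200 by $239,250, which is 96 full-or-partial $2,500 increments; reduction = 96 × $90 = $8,640, leaving $4,140.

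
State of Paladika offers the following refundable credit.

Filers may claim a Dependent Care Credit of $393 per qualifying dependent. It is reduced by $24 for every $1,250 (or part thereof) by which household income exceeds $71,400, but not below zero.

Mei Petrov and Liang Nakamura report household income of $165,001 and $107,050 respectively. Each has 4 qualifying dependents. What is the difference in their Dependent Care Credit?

$876

Mei ($165,001): Dependent Care Credit: base = 4 × $393 = $1,572. income exceeds $71,400 by $93,601 → 75 increments × $24 = $1,800 ≥ base, so the credit is $0.
Liang ($107,050): Dependent Care Credit: base = 4 × $393 = $1,572. income exceeds $71,400 by $35,650, which is 29 full-or-partial $1,250 increments; reduction = 29 × $24 = $696, leaving $876.
Difference: |$0 − $876| = $876.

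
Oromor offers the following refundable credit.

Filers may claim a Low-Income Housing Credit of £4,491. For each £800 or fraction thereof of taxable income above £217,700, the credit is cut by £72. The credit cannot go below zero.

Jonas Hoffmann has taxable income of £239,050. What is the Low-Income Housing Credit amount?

Low-Income Housing Credit: income exceeds £217,700 by £21,350, which is 27 full-or-partial £800 increments; reduction = 27 × £72 = £1,944, leaving £2,547.

£2,547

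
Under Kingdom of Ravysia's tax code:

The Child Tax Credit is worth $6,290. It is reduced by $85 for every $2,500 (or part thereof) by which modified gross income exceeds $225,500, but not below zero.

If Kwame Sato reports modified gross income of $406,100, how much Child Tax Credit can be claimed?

Child Tax Credit: income exceeds $225,500 by $180,600, which is 73 full-or-partial $2,500 increments; reduction = 73 × $85 = $6,205, leaving $85.

$85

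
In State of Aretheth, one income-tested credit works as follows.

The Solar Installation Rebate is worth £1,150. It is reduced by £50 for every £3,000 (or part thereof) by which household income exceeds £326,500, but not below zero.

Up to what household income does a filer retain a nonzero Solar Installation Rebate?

£392,500

After 22 increments the reduction is 22 × £50 = £1,100, leaving £50; one more increment wipes it out. Increment 22 ends at excess 22 × £3,000 = £66,000, so the highest qualifying income is £326,500 + £66,000 = £392,500.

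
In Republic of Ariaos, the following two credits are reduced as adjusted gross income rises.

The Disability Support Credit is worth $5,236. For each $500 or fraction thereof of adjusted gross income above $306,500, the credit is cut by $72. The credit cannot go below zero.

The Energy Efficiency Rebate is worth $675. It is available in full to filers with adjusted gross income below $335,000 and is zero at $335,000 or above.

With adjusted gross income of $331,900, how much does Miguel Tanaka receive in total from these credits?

$2,239

Disability Support Credit: income exceeds $306,500 by $25,400, which is 51 full-or-partial $500 increments; reduction = 51 × $72 = $3,672, leaving $1,564.
Energy Efficiency Rebate: $331,900 is below the $335,000 cutoff, so the full $675 applies.
Total: $1,564 + $675 = $2,239.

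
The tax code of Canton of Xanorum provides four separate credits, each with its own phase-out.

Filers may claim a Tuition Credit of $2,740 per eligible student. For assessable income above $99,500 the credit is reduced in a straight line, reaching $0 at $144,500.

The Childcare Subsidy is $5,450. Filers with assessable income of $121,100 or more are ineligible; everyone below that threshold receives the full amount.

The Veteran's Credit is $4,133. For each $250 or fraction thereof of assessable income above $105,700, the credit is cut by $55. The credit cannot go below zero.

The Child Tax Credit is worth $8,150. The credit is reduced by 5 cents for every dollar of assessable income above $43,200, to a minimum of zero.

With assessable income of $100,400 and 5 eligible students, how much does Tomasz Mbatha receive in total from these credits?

Tuition Credit: base = 5 × $2,740 = $13,700. $100,400 is $900 into a $45,000 phase-out range, leaving 44,100/45,000 of the credit: $13,700 × 44,100/45,000 = $13,426.
Childcare Subsidy: $100,400 is below the $121,100 cutoff, so the full $5,450 applies.
Veteran's Credit: $100,400 is at or below the $105,700 threshold, so the full $4,133 applies.
Child Tax Credit: 5% of the $57,200 excess over $43,200 is $2,860; credit = $8,150 − $2,860 = $5,290.
Total: $13,426 + $5,450 + $4,133 + $5,290 = $28,299.

$28,299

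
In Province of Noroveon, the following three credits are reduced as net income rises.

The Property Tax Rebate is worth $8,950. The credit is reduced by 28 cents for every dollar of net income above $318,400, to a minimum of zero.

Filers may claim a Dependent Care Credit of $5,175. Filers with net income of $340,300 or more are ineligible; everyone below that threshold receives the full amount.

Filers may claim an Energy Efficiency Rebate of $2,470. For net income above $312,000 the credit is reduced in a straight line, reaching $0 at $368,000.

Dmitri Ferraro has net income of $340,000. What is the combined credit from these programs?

Property Tax Rebate: 28% of the $21,600 excess over $318,400 is $6,048; credit = $8,950 − $6,048 = $2,902.
Dependent Care Credit: $340,000 is below the $340,300 cutoff, so the full $5,175 applies.
Energy Efficiency Rebate: $340,000 is $28,000 into a $56,000 phase-out range, leaving 28,000/56,000 of the credit: $2,470 × 28,000/56,000 = $1,235.
Total: $2,902 + $5,175 + $1,235 = $9,312.

$9,312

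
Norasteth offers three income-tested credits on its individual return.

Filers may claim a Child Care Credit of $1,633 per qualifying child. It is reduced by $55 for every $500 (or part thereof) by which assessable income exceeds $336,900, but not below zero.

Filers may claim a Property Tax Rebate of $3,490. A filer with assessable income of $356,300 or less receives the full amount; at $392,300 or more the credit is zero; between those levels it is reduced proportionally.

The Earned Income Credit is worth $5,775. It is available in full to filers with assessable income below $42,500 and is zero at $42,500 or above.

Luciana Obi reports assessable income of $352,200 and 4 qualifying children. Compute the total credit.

Child Care Credit: base = 4 × $1,633 = $6,532. income exceeds $336,900 by $15,300, which is 31 full-or-partial $500 increments; reduction = 31 × $55 = $1,705, leaving $4,827.
Property Tax Rebate: $352,200 is at or below the $356,300 threshold, so the full $3,490 applies.
Earned Income Credit: $352,200 meets or exceeds the $42,500 cutoff, so the credit is $0.
Total: $4,827 + $3,490 + $0 = $8,317.

$8,317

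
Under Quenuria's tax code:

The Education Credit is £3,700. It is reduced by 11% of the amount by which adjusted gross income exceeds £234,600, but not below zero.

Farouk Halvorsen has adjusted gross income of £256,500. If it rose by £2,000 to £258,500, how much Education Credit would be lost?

£220

At £256,500 — 11% of the £21,900 excess over £234,600 is £2,409; credit = £3,700 − £2,409 = £1,291.
At £258,500 — 11% of the £23,900 excess over £234,600 is £2,629; credit = £3,700 − £2,629 = £1,071.
Lost: £1,291 − £1,071 = £220.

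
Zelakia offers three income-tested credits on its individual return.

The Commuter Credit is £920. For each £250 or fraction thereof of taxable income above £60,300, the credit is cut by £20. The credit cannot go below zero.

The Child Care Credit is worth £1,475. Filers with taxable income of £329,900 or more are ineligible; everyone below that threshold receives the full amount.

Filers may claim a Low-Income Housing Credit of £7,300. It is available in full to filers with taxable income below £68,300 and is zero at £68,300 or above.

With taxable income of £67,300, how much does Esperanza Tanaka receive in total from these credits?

£9,135

Commuter Credit: income exceeds £60,300 by £7,000, which is 28 full-or-partial £250 increments; reduction = 28 × £20 = £560, leaving £360.
Child Care Credit: £67,300 is below the £329,900 cutoff, so the full £1,475 applies.
Low-Income Housing Credit: £67,300 is below the £68,300 cutoff, so the full £7,300 applies.
Total: £360 + £1,475 + £7,300 = £9,135.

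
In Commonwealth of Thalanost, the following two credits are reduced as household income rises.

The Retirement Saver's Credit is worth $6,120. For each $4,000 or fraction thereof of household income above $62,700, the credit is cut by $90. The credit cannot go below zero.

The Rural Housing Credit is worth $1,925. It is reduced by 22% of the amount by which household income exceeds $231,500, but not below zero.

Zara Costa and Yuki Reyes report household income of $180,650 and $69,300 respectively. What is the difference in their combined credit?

Zara ($180,650): Retirement Saver's Credit: income exceeds $62,700 by $117,950, which is 30 full-or-partial $4,000 increments; reduction = 30 × $90 = $2,700, leaving $3,420. Rural Housing Credit: $180,650 is at or below the $231,500 threshold, so the full $1,925 applies. total $3,420 + $1,925 = $5,345
Yuki ($69,300): Retirement Saver's Credit: income exceeds $62,700 by $6,600, which is 2 full-or-partial $4,000 increments; reduction = 2 × $90 = $180, leaving $5,940. Rural Housing Credit: $69,300 is at or below the $231,500 threshold, so the full $1,925 applies. total $5,940 + $1,925 = $7,865
Difference: |$5,345 − $7,865| = $2,520.

$2,520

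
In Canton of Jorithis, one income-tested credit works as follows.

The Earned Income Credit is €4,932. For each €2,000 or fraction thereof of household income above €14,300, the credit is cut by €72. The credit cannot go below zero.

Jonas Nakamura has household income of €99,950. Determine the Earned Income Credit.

€1,836

Earned Income Credit: income exceeds €14,300 by €85,650, which is 43 full-or-partial €2,000 increments; reduction = 43 × €72 = €3,096, leaving €1,836.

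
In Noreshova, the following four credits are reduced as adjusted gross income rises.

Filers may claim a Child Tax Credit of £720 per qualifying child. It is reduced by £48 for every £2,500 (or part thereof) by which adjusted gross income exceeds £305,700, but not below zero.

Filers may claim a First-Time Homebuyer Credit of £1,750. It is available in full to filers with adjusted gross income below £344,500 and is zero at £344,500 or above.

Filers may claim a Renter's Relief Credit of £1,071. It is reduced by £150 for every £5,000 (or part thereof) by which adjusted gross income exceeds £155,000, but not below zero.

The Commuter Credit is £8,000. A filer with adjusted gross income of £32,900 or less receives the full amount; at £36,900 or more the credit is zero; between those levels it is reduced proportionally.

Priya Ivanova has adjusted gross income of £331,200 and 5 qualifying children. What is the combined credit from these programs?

Child Tax Credit: base = 5 × £720 = £3,600. income exceeds £305,700 by £25,500, which is 11 full-or-partial £2,500 increments; reduction = 11 × £48 = £528, leaving £3,072.
First-Time Homebuyer Credit: £331,200 is below the £344,500 cutoff, so the full £1,750 applies.
Renter's Relief Credit: income exceeds £155,000 by £176,200 → 36 increments × £150 = £5,400 ≥ base, so the credit is £0.
Commuter Credit: £331,200 is at or above £36,900, so the credit is £0.
Total: £3,072 + £1,750 + £0 + £0 = £4,822.

£4,822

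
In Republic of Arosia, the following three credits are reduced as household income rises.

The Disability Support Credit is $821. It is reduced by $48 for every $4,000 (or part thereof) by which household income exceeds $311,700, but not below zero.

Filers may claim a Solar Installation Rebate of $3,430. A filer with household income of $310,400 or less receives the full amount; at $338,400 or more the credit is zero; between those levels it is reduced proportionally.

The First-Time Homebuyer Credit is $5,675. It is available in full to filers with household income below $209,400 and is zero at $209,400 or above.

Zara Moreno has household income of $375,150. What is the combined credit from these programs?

$53

Disability Support Credit: income exceeds $311,700 by $63,450, which is 16 full-or-partial $4,000 increments; reduction = 16 × $48 = $768, leaving $53.
Solar Installation Rebate: $375,150 is at or above $338,400, so the credit is $0.
First-Time Homebuyer Credit: $375,150 meets or exceeds the $209,400 cutoff, so the credit is $0.
Total: $53 + $0 + $0 = $53.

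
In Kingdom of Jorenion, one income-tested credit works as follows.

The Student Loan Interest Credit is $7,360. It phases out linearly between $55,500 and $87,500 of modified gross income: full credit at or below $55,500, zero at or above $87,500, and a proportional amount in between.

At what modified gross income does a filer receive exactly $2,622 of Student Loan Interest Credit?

$2,622 is 2,622/7,360 of the full $7,360, so 4,738/7,360 of the $32,000 range has been used: income = $55,500 + $32,000 × 4,738/7,360 = $76,100.

$76,100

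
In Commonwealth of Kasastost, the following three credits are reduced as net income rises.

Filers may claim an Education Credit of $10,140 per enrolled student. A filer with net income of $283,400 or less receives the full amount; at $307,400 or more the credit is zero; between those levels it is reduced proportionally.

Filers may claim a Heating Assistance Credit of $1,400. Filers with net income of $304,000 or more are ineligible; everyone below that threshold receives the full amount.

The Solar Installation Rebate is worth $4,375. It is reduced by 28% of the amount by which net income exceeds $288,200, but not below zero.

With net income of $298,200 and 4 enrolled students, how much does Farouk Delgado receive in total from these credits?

Education Credit: base = 4 × $10,140 = $40,560. $298,200 is $14,800 into a $24,000 phase-out range, leaving 9,200/24,000 of the credit: $40,560 × 9,200/24,000 = $15,548.
Heating Assistance Credit: $298,200 is below the $304,000 cutoff, so the full $1,400 applies.
Solar Installation Rebate: 28% of the $10,000 excess over $288,200 is $2,800; credit = $4,375 − $2,800 = $1,575.
Total: $15,548 + $1,400 + $1,575 = $18,523.

$18,523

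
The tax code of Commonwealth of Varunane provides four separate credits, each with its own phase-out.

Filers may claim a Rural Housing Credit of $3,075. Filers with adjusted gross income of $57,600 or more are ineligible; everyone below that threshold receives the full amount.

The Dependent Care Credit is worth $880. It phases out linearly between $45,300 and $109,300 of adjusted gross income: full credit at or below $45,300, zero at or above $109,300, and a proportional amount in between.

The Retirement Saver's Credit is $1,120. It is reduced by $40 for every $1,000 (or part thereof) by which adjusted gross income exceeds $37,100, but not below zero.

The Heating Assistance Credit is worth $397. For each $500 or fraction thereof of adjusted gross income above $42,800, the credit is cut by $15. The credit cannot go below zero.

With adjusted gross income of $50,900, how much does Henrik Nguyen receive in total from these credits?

Rural Housing Credit: $50,900 is below the $57,600 cutoff, so the full $3,075 applies.
Dependent Care Credit: $50,900 is $5,600 into a $64,000 phase-out range, leaving 58,400/64,000 of the credit: $880 × 58,400/64,000 = $803.
Retirement Saver's Credit: income exceeds $37,100 by $13,800, which is 14 full-or-partial $1,000 increments; reduction = 14 × $40 = $560, leaving $560.
Heating Assistance Credit: income exceeds $42,800 by $8,100, which is 17 full-or-partial $500 increments; reduction = 17 × $15 = $255, leaving $142.
Total: $3,075 + $803 + $560 + $142 = $4,580.

$4,580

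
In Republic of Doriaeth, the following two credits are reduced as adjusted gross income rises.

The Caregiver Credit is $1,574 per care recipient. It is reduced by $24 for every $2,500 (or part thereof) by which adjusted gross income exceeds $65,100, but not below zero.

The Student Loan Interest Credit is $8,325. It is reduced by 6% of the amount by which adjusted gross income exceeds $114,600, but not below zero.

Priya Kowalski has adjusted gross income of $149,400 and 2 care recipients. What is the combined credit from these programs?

$8,569

Caregiver Credit: base = 2 × $1,574 = $3,148. income exceeds $65,100 by $84,300, which is 34 full-or-partial $2,500 increments; reduction = 34 × $24 = $816, leaving $2,332.
Student Loan Interest Credit: 6% of the $34,800 excess over $114,600 is $2,088; credit = $8,325 − $2,088 = $6,237.
Total: $2,332 + $6,237 = $8,569.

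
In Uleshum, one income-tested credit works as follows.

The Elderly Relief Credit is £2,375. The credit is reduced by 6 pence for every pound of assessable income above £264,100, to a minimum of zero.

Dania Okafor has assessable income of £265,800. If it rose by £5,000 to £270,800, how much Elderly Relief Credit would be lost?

£300

At £265,800 — 6% of the £1,700 excess over £264,100 is £102; credit = £2,375 − £102 = £2,273.
At £270,800 — 6% of the £6,700 excess over £264,100 is £402; credit = £2,375 − £402 = £1,973.
Lost: £2,273 − £1,973 = £300.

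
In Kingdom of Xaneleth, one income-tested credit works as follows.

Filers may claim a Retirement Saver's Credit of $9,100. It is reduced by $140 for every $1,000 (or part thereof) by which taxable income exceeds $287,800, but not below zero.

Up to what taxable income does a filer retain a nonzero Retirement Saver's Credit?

$351,800

After 64 increments the reduction is 64 × $140 = $8,960, leaving $140; one more increment wipes it out. Increment 64 ends at excess 64 × $1,000 = $64,000, so the highest qualifying income is $287,800 + $64,000 = $351,800.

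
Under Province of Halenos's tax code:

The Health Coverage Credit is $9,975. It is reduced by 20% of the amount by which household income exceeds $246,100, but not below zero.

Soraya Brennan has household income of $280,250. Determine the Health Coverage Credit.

Health Coverage Credit: 20% of the $34,150 excess over $246,100 is $6,830; credit = $9,975 − $6,830 = $3,145.

$3,145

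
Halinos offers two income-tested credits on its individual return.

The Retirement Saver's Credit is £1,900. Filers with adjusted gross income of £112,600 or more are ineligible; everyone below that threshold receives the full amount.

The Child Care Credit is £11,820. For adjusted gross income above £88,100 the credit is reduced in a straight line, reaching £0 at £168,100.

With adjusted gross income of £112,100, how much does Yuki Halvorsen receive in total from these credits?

Retirement Saver's Credit: £112,100 is below the £112,600 cutoff, so the full £1,900 applies.
Child Care Credit: £112,100 is £24,000 into a £80,000 phase-out range, leaving 56,000/80,000 of the credit: £11,820 × 56,000/80,000 = £8,274.
Total: £1,900 + £8,274 = £10,174.

£10,174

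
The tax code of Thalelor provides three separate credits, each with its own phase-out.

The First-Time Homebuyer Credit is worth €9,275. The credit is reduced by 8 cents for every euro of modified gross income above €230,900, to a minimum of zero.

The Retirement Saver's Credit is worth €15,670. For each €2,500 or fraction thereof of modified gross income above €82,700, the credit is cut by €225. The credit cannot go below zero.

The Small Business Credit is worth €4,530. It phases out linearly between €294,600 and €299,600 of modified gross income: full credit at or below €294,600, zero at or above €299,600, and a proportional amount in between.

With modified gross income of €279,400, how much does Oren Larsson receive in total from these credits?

First-Time Homebuyer Credit: 8% of the €48,500 excess over €230,900 is €3,880; credit = €9,275 − €3,880 = €5,395.
Retirement Saver's Credit: income exceeds €82,700 by €196,700 → 79 increments × €225 = €17,775 ≥ base, so the credit is €0.
Small Business Credit: €279,400 is at or below the €294,600 threshold, so the full €4,530 applies.
Total: €5,395 + €0 + €4,530 = €9,925.

€9,925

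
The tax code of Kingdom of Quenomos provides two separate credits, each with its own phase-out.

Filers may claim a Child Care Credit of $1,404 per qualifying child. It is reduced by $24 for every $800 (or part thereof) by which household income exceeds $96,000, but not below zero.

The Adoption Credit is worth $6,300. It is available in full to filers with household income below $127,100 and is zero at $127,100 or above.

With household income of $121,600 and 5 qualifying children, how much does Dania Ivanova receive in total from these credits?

Child Care Credit: base = 5 × $1,404 = $7,020. income exceeds $96,000 by $25,600, which is 32 full-or-partial $800 increments; reduction = 32 × $24 = $768, leaving $6,252.
Adoption Credit: $121,600 is below the $127,100 cutoff, so the full $6,300 applies.
Total: $6,252 + $6,300 = $12,552.

$12,552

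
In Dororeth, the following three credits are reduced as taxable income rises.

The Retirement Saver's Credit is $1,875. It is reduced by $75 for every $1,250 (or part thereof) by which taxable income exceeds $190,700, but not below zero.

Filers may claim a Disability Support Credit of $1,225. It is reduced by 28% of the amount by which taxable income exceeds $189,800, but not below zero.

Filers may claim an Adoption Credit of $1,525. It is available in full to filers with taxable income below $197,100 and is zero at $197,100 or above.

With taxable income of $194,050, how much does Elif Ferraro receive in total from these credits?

$3,210

Retirement Saver's Credit: income exceeds $190,700 by $3,350, which is 3 full-or-partial $1,250 increments; reduction = 3 × $75 = $225, leaving $1,650.
Disability Support Credit: 28% of the $4,250 excess over $189,800 is $1,190; credit = $1,225 − $1,190 = $35.
Adoption Credit: $194,050 is below the $197,100 cutoff, so the full $1,525 applies.
Total: $1,650 + $35 + $1,525 = $3,210.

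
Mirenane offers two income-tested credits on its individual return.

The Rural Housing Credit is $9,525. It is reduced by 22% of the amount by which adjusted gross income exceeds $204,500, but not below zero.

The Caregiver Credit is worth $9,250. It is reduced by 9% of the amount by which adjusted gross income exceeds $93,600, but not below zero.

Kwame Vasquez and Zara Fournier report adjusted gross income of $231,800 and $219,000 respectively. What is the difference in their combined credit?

$2,816

Kwame ($231,800): Rural Housing Credit: 22% of the $27,300 excess over $204,500 is $6,006; credit = $9,525 − $6,006 = $3,519. Caregiver Credit: 9% of the $138,200 excess over $93,600 is $12,438 ≥ base, so the credit is $0. total $3,519 + $0 = $3,519
Zara ($219,000): Rural Housing Credit: 22% of the $14,500 excess over $204,500 is $3,190; credit = $9,525 − $3,190 = $6,335. Caregiver Credit: 9% of the $125,400 excess over $93,600 is $11,286 ≥ base, so the credit is $0. total $6,335 + $0 = $6,335
Difference: |$3,519 − $6,335| = $2,816.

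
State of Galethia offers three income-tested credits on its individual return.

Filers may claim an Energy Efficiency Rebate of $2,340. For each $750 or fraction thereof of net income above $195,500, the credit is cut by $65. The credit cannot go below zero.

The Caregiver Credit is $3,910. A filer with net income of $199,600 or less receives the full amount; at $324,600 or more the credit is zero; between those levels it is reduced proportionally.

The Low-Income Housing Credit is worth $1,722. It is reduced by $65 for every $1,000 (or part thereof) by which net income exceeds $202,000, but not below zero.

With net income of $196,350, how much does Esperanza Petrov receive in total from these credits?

Energy Efficiency Rebate: income exceeds $195,500 by $850, which is 2 full-or-partial $750 increments; reduction = 2 × $65 = $130, leaving $2,210.
Caregiver Credit: $196,350 is at or below the $199,600 threshold, so the full $3,910 applies.
Low-Income Housing Credit: $196,350 is at or below the $202,000 threshold, so the full $1,722 applies.
Total: $2,210 + $3,910 + $1,722 = $7,842.

$7,842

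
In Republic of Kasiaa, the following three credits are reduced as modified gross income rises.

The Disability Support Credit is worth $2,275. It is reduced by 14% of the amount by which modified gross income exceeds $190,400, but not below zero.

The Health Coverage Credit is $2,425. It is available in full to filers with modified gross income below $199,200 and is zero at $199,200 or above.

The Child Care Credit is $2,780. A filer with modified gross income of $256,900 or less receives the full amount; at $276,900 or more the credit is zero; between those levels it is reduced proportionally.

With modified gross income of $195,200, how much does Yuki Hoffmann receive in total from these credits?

Disability Support Credit: 14% of the $4,800 excess over $190,400 is $672; credit = $2,275 − $672 = $1,603.
Health Coverage Credit: $195,200 is below the $199,200 cutoff, so the full $2,425 applies.
Child Care Credit: $195,200 is at or below the $256,900 threshold, so the full $2,780 applies.
Total: $1,603 + $2,425 + $2,780 = $6,808.

$6,808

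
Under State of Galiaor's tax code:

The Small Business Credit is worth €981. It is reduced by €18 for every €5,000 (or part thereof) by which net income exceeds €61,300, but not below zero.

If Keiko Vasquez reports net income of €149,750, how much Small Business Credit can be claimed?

Small Business Credit: income exceeds €61,300 by €88,450, which is 18 full-or-partial €5,000 increments; reduction = 18 × €18 = €324, leaving €657.

€657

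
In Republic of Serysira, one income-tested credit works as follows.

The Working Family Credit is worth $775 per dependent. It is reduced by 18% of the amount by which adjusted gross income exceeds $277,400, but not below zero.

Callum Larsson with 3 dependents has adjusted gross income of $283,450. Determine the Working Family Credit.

Working Family Credit: base = 3 × $775 = $2,325. 18% of the $6,050 excess over $277,400 is $1,089; credit = $2,325 − $1,089 = $1,236.

$1,236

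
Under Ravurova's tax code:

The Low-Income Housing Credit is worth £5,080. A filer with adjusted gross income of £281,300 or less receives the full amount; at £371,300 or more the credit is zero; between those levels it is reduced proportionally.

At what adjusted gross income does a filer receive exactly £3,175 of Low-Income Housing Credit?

£3,175 is 3,175/5,080 of the full £5,080, so 1,905/5,080 of the £90,000 range has been used: income = £281,300 + £90,000 × 1,905/5,080 = £315,050.

£315,050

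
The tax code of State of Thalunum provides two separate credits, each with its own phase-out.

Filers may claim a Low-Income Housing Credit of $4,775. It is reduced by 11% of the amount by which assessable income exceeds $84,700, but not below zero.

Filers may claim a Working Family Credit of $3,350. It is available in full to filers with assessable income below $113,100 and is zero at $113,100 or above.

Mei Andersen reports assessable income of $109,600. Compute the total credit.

Low-Income Housing Credit: 11% of the $24,900 excess over $84,700 is $2,739; credit = $4,775 − $2,739 = $2,036.
Working Family Credit: $109,600 is below the $113,100 cutoff, so the full $3,350 applies.
Total: $2,036 + $3,350 = $5,386.

$5,386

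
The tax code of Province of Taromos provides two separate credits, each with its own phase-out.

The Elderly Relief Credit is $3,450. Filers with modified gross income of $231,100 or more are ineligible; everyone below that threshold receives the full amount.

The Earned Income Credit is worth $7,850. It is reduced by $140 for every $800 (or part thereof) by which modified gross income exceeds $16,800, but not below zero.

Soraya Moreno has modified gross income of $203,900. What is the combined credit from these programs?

$3,450

Elderly Relief Credit: $203,900 is below the $231,100 cutoff, so the full $3,450 applies.
Earned Income Credit: income exceeds $16,800 by $187,100 → 234 increments × $140 = $32,760 ≥ base, so the credit is $0.
Total: $3,450 + $0 = $3,450.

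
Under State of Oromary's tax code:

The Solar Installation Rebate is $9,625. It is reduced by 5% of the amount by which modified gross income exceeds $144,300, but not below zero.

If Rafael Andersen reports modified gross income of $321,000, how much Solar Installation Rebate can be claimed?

Solar Installation Rebate: 5% of the $176,700 excess over $144,300 is $8,835; credit = $9,625 − $8,835 = $790.

$790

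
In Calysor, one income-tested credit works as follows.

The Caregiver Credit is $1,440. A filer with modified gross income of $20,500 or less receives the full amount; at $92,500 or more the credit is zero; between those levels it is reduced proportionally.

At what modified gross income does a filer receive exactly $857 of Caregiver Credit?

$857 is 857/1,440 of the full $1,440, so 583/1,440 of the $72,000 range has been used: income = $20,500 + $72,000 × 583/1,440 = $49,650.

$49,650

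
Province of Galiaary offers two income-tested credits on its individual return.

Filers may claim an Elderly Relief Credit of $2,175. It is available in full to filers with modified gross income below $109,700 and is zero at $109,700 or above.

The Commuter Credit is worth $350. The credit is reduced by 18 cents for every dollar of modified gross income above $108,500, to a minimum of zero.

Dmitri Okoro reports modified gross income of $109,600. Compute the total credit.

$2,327

Elderly Relief Credit: $109,600 is below the $109,700 cutoff, so the full $2,175 applies.
Commuter Credit: 18% of the $1,100 excess over $108,500 is $198; credit = $350 − $198 = $152.
Total: $2,175 + $152 = $2,327.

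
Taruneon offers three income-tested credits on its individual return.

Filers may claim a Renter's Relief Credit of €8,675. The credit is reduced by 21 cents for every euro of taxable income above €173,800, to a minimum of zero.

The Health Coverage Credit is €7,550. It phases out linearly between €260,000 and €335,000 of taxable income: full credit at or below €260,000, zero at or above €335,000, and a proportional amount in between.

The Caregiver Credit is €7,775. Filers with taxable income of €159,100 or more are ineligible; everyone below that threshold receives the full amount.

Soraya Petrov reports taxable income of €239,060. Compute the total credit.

€7,550

Renter's Relief Credit: 21% of the €65,260 excess over €173,800 is €13,704.60 ≥ base, so the credit is €0.
Health Coverage Credit: €239,060 is at or below the €260,000 threshold, so the full €7,550 applies.
Caregiver Credit: €239,060 meets or exceeds the €159,100 cutoff, so the credit is €0.
Total: €0 + €7,550 + €0 = €7,550.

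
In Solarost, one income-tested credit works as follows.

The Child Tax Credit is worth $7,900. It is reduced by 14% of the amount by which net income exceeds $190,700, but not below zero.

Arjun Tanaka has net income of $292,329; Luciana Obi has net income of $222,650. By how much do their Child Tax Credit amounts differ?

$3,427

Arjun ($292,329): Child Tax Credit: 14% of the $101,629 excess over $190,700 is $14,228.06 ≥ base, so the credit is $0.
Luciana ($222,650): Child Tax Credit: 14% of the $31,950 excess over $190,700 is $4,473; credit = $7,900 − $4,473 = $3,427.
Difference: |$0 − $3,427| = $3,427.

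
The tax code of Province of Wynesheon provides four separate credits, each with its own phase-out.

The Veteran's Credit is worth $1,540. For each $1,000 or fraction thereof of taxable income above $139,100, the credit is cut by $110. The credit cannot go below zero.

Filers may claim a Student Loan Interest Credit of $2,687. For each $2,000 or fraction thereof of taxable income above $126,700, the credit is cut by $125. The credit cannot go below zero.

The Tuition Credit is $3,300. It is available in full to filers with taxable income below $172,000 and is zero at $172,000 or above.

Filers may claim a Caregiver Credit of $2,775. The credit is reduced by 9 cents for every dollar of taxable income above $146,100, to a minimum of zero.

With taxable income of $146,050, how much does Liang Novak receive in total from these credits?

Veteran's Credit: income exceeds $139,100 by $6,950, which is 7 full-or-partial $1,000 increments; reduction = 7 × $110 = $770, leaving $770.
Student Loan Interest Credit: income exceeds $126,700 by $19,350, which is 10 full-or-partial $2,000 increments; reduction = 10 × $125 = $1,250, leaving $1,437.
Tuition Credit: $146,050 is below the $172,000 cutoff, so the full $3,300 applies.
Caregiver Credit: $146,050 is at or below the $146,100 threshold, so the full $2,775 applies.
Total: $770 + $1,437 + $3,300 + $2,775 = $8,282.

$8,282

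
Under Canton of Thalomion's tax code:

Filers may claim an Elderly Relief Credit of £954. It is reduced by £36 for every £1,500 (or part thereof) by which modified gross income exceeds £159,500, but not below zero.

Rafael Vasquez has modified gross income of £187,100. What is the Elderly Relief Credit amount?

Elderly Relief Credit: income exceeds £159,500 by £27,600, which is 19 full-or-partial £1,500 increments; reduction = 19 × £36 = £684, leaving £270.

£270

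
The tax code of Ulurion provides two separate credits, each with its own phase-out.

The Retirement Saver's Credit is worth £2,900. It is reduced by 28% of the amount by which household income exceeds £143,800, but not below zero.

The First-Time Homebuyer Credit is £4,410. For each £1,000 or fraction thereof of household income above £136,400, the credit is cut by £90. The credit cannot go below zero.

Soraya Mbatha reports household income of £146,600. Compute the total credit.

£5,536

Retirement Saver's Credit: 28% of the £2,800 excess over £143,800 is £784; credit = £2,900 − £784 = £2,116.
First-Time Homebuyer Credit: income exceeds £136,400 by £10,200, which is 11 full-or-partial £1,000 increments; reduction = 11 × £90 = £990, leaving £3,420.
Total: £2,116 + £3,420 = £5,536.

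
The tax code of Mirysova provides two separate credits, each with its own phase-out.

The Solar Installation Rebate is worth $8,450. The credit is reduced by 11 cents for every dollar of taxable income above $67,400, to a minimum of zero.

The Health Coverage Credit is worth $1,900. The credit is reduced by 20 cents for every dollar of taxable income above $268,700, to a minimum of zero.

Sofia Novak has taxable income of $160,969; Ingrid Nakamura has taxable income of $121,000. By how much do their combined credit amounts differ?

Sofia ($160,969): Solar Installation Rebate: 11% of the $93,569 excess over $67,400 is $10,292.59 ≥ base, so the credit is $0. Health Coverage Credit: $160,969 is at or below the $268,700 threshold, so the full $1,900 applies. total $0 + $1,900 = $1,900
Ingrid ($121,000): Solar Installation Rebate: 11% of the $53,600 excess over $67,400 is $5,896; credit = $8,450 − $5,896 = $2,554. Health Coverage Credit: $121,000 is at or below the $268,700 threshold, so the full $1,900 applies. total $2,554 + $1,900 = $4,454
Difference: |$1,900 − $4,454| = $2,554.

$2,554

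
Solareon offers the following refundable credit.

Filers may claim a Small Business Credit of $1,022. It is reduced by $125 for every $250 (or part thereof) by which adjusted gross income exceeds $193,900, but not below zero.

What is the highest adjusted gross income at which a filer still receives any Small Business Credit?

$195,900

After 8 increments the reduction is 8 × $125 = $1,000, leaving $22; one more increment wipes it out. Increment 8 ends at excess 8 × $250 = $2,000, so the highest qualifying income is $193,900 + $2,000 = $195,900.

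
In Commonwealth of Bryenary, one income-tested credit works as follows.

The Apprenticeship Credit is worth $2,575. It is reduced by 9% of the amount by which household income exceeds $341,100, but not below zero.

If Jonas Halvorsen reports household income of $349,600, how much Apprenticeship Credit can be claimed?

Apprenticeship Credit: 9% of the $8,500 excess over $341,100 is $765; credit = $2,575 − $765 = $1,810.

$1,810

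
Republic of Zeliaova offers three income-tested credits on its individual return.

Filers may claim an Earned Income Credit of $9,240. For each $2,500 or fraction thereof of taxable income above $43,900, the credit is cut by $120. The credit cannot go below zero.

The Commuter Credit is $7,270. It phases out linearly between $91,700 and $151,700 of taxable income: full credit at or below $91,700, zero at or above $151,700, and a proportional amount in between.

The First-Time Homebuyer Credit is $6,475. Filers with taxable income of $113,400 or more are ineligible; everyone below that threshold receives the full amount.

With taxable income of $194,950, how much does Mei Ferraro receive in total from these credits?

$1,920

Earned Income Credit: income exceeds $43,900 by $151,050, which is 61 full-or-partial $2,500 increments; reduction = 61 × $120 = $7,320, leaving $1,920.
Commuter Credit: $194,950 is at or above $151,700, so the credit is $0.
First-Time Homebuyer Credit: $194,950 meets or exceeds the $113,400 cutoff, so the credit is $0.
Total: $1,920 + $0 + $0 = $1,920.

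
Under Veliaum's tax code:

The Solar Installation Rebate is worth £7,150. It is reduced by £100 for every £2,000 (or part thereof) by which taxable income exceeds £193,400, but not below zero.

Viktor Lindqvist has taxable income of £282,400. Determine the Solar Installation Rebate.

£2,650

Solar Installation Rebate: income exceeds £193,400 by £89,000, which is 45 full-or-partial £2,000 increments; reduction = 45 × £100 = £4,500, leaving £2,650.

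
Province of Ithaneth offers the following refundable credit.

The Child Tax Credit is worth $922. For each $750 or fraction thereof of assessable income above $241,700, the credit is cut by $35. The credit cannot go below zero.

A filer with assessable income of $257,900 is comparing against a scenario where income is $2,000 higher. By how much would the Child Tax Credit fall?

At $257,900 — income exceeds $241,700 by $16,200, which is 22 full-or-partial $750 increments; reduction = 22 × $35 = $770, leaving $152.
At $259,900 — income exceeds $241,700 by $18,200, which is 25 full-or-partial $750 increments; reduction = 25 × $35 = $875, leaving $47.
Lost: $152 − $47 = $105.

$105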